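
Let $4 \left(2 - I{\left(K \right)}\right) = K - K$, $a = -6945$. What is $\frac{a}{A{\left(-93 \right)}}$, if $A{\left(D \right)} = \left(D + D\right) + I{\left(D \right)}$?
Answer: $\frac{6945}{184} \approx 37.745$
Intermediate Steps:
$I{\left(K \right)} = 2$ ($I{\left(K \right)} = 2 - \frac{K - K}{4} = 2 - 0 = 2 + 0 = 2$)
$A{\left(D \right)} = 2 + 2 D$ ($A{\left(D \right)} = \left(D + D\right) + 2 = 2 D + 2 = 2 + 2 D$)
$\frac{a}{A{\left(-93 \right)}} = - \frac{6945}{2 + 2 \left(-93\right)} = - \frac{6945}{2 - 186} = - \frac{6945}{-184} = \left(-6945\right) \left(- \frac{1}{184}\right) = \frac{6945}{184}$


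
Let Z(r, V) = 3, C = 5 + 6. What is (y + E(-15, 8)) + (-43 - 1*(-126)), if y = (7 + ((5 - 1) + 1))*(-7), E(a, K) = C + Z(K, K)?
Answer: 13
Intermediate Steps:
C = 11
E(a, K) = 14 (E(a, K) = 11 + 3 = 14)
y = -84 (y = (7 + (4 + 1))*(-7) = (7 + 5)*(-7) = 12*(-7) = -84)
(y + E(-15, 8)) + (-43 - 1*(-126)) = (-84 + 14) + (-43 - 1*(-126)) = -70 + (-43 + 126) = -70 + 83 = 13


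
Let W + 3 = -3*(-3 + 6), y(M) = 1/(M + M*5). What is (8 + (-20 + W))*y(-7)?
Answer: 4/7 ≈ 0.57143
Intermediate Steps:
y(M) = 1/(6*M) (y(M) = 1/(M + 5*M) = 1/(6*M))
W = -12 (W = -3 - 3*(-3 + 6) = -3 - 3*3 = -3 - 9 = -12)
(8 + (-20 + W))*y(-7) = (8 + (-20 - 12))*((⅙)/(-7)) = (8 - 32)*((⅙)*(-⅐)) = -24*(-1/42) = 4/7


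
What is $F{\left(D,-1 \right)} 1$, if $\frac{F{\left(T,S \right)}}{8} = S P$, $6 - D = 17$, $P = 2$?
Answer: $-16$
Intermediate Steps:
$D = -11$ ($D = 6 - 17 = -11$)
$F{\left(T,S \right)} = 16 S$ ($F{\left(T,S \right)} = 8 S 2 = 8 \cdot 2 S = 16 S$)
$F{\left(D,-1 \right)} 1 = 16 \left(-1\right) 1 = \left(-16\right) 1 = -16$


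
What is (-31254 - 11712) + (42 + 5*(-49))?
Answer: -43169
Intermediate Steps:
(-31254 - 11712) + (42 + 5*(-49)) = -42966 + (42 - 245) = -42966 - 203 = -43169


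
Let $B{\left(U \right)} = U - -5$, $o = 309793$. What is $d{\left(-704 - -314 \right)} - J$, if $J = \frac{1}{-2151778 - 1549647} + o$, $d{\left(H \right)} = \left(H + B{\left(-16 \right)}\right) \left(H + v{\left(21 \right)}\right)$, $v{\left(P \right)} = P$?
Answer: $- \frac{598979399199}{3701425} \approx -1.6182 \cdot 10^{5}$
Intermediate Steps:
$B{\left(U \right)} = 5 + U$ ($B{\left(U \right)} = U + 5 = 5 + U$)
$d{\left(H \right)} = \left(-11 + H\right) \left(21 + H\right)$ ($d{\left(H \right)} = \left(H + \left(5 - 16\right)\right) \left(H + 21\right) = \left(H - 11\right) \left(21 + H\right) = \left(-11 + H\right) \left(21 + H\right)$)
$J = \frac{1146675555024}{3701425}$ ($J = \frac{1}{-2151778 - 1549647} + 309793 = \frac{1}{-3701425} + 309793 = - \frac{1}{3701425} + 309793 = \frac{1146675555024}{3701425} \approx 3.0979 \cdot 10^{5}$)
$d{\left(-704 - -314 \right)} - J = \left(-231 + \left(-704 - -314\right)^{2} + 10 \left(-704 - -314\right)\right) - \frac{1146675555024}{3701425} = \left(-231 + \left(-704 + 314\right)^{2} + 10 \left(-704 + 314\right)\right) - \frac{1146675555024}{3701425} = \left(-231 + \left(-390\right)^{2} + 10 \left(-390\right)\right) - \frac{1146675555024}{3701425} = \left(-231 + 152100 - 3900\right) - \frac{1146675555024}{3701425} = 147969 - \frac{1146675555024}{3701425} = - \frac{598979399199}{3701425}$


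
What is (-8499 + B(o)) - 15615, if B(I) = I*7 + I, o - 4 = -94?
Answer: -24834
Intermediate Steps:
o = -90 (o = 4 - 94 = -90)
B(I) = 8*I (B(I) = 7*I + I = 8*I)
(-8499 + B(o)) - 15615 = (-8499 + 8*(-90)) - 15615 = (-8499 - 720) - 15615 = -9219 - 15615 = -24834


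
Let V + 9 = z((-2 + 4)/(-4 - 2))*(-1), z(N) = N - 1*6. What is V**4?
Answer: 4096/81 ≈ 50.568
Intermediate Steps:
z(N) = -6 + N (z(N) = N - 6 = -6 + N)
V = -8/3 (V = -9 + (-6 + (-2 + 4)/(-4 - 2))*(-1) = -9 + (-6 + 2/(-6))*(-1) = -9 + (-6 + 2*(-1/6))*(-1) = -9 + (-6 - 1/3)*(-1) = -9 - 19/3*(-1) = -9 + 19/3 = -8/3 ≈ -2.6667)
V**4 = (-8/3)**4 = 4096/81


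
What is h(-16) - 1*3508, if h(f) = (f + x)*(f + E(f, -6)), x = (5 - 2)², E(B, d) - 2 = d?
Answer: -3368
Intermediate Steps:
E(B, d) = 2 + d
x = 9 (x = 3² = 9)
h(f) = (-4 + f)*(9 + f) (h(f) = (f + 9)*(f + (2 - 6)) = (9 + f)*(f - 4) = (9 + f)*(-4 + f) = (-4 + f)*(9 + f))
h(-16) - 1*3508 = (-36 + (-16)² + 5*(-16)) - 1*3508 = (-36 + 256 - 80) - 3508 = 140 - 3508 = -3368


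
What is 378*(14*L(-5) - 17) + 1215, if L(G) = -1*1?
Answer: -10503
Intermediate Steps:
L(G) = -1
378*(14*L(-5) - 17) + 1215 = 378*(14*(-1) - 17) + 1215 = 378*(-14 - 17) + 1215 = 378*(-31) + 1215 = -11718 + 1215 = -10503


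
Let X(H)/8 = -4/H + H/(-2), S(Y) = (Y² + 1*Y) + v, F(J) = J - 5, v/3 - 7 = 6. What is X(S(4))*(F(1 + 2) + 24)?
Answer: -307032/59 ≈ -5203.9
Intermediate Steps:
v = 39 (v = 21 + 3*6 = 21 + 18 = 39)
F(J) = -5 + J
S(Y) = 39 + Y + Y² (S(Y) = (Y² + 1*Y) + 39 = (Y² + Y) + 39 = (Y + Y²) + 39 = 39 + Y + Y²)
X(H) = -32/H - 4*H (X(H) = 8*(-4/H + H/(-2)) = 8*(-4/H + H*(-½)) = 8*(-4/H - H/2) = -32/H - 4*H)
X(S(4))*(F(1 + 2) + 24) = (-32/(39 + 4 + 4²) - 4*(39 + 4 + 4²))*((-5 + (1 + 2)) + 24) = (-32/(39 + 4 + 16) - 4*(39 + 4 + 16))*((-5 + 3) + 24) = (-32/59 - 4*59)*(-2 + 24) = (-32*1/59 - 236)*22 = (-32/59 - 236)*22 = -13956/59*22 = -307032/59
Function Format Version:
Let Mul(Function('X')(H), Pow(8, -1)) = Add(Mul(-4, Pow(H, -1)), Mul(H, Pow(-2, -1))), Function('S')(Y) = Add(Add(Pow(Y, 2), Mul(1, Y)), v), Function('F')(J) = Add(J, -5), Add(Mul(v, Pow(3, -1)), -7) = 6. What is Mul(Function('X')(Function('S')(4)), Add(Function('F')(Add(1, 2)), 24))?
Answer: Rational(-307032, 59) ≈ -5203.9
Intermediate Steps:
v = 39 (v = Add(21, Mul(3, 6)) = Add(21, 18) = 39)
Function('F')(J) = Add(-5, J)
Function('S')(Y) = Add(39, Y, Pow(Y, 2)) (Function('S')(Y) = Add(Add(Pow(Y, 2), Mul(1, Y)), 39) = Add(Add(Pow(Y, 2), Y), 39) = Add(Add(Y, Pow(Y, 2)), 39) = Add(39, Y, Pow(Y, 2)))
Function('X')(H) = Add(Mul(-32, Pow(H, -1)), Mul(-4, H)) (Function('X')(H) = Mul(8, Add(Mul(-4, Pow(H, -1)), Mul(H, Pow(-2, -1)))) = Mul(8, Add(Mul(-4, Pow(H, -1)), Mul(H, Rational(-1, 2)))) = Mul(8, Add(Mul(-4, Pow(H, -1)), Mul(Rational(-1, 2), H))) = Add(Mul(-32, Pow(H, -1)), Mul(-4, H)))
Mul(Function('X')(Function('S')(4)), Add(Function('F')(Add(1, 2)), 24)) = Mul(Add(Mul(-32, Pow(Add(39, 4, Pow(4, 2)), -1)), Mul(-4, Add(39, 4, Pow(4, 2)))), Add(Add(-5, Add(1, 2)), 24)) = Mul(Add(Mul(-32, Pow(Add(39, 4, 16), -1)), Mul(-4, Add(39, 4, 16))), Add(Add(-5, 3), 24)) = Mul(Add(Mul(-32, Pow(59, -1)), Mul(-4, 59)), Add(-2, 24)) = Mul(Add(Mul(-32, Rational(1, 59)), -236), 22) = Mul(Add(Rational(-32, 59), -236), 22) = Mul(Rational(-13956, 59), 22) = Rational(-307032, 59)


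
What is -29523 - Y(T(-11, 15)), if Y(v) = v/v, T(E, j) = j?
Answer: -29524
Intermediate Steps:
Y(v) = 1
-29523 - Y(T(-11, 15)) = -29523 - 1*1 = -29523 - 1 = -29524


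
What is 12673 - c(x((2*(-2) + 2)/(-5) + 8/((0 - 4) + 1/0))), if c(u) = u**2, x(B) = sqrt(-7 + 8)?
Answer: 12672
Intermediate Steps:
x(B) = 1 (x(B) = sqrt(1) = 1)
12673 - c(x((2*(-2) + 2)/(-5) + 8/((0 - 4) + 1/0))) = 12673 - 1*1**2 = 12673 - 1*1 = 12673 - 1 = 12672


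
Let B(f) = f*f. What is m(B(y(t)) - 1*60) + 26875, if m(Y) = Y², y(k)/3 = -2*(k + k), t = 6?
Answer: 26282251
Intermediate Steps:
y(k) = -12*k (y(k) = 3*(-2*(k + k)) = 3*(-4*k) = -12*k)
B(f) = f²
m(B(y(t)) - 1*60) + 26875 = ((-12*6)² - 1*60)² + 26875 = ((-72)² - 60)² + 26875 = (5184 - 60)² + 26875 = 5124² + 26875 = 26255376 + 26875 = 26282251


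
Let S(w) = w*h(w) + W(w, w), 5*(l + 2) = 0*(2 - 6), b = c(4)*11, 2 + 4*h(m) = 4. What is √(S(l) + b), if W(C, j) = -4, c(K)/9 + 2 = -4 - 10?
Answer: I*√1589 ≈ 39.862*I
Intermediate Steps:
c(K) = -144 (c(K) = -18 + 9*(-4 - 10) = -18 + 9*(-14) = -18 - 126 = -144)
h(m) = ½ (h(m) = -½ + (¼)*4 = -½ + 1 = ½)
b = -1584 (b = -144*11 = -1584)
l = -2 (l = -2 + (0*(2 - 6))/5 = -2 + (0*(-4))/5 = -2 + (⅕)*0 = -2 + 0 = -2)
S(w) = -4 + w/2 (S(w) = w*(½) - 4 = w/2 - 4 = -4 + w/2)
√(S(l) + b) = √((-4 + (½)*(-2)) - 1584) = √((-4 - 1) - 1584) = √(-5 - 1584) = √(-1589) = I*√1589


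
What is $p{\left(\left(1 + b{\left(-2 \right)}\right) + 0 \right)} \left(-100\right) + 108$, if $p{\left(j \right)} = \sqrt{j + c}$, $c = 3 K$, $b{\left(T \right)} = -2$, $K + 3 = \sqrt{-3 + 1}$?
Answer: $108 - 100 \sqrt{-10 + 3 i \sqrt{2}} \approx 42.32 - 322.98 i$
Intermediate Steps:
$K = -3 + i \sqrt{2}$ ($K = -3 + \sqrt{-3 + 1} = -3 + \sqrt{-2} = -3 + i \sqrt{2} \approx -3.0 + 1.4142 i$)
$c = -9 + 3 i \sqrt{2}$ ($c = 3 \left(-3 + i \sqrt{2}\right) = -9 + 3 i \sqrt{2} \approx -9.0 + 4.2426 i$)
$p{\left(j \right)} = \sqrt{-9 + j + 3 i \sqrt{2}}$ ($p{\left(j \right)} = \sqrt{j - \left(9 - 3 i \sqrt{2}\right)} = \sqrt{-9 + j + 3 i \sqrt{2}}$)
$p{\left(\left(1 + b{\left(-2 \right)}\right) + 0 \right)} \left(-100\right) + 108 = \sqrt{-9 + \left(\left(1 - 2\right) + 0\right) + 3 i \sqrt{2}} \left(-100\right) + 108 = \sqrt{-9 + \left(-1 + 0\right) + 3 i \sqrt{2}} \left(-100\right) + 108 = \sqrt{-9 - 1 + 3 i \sqrt{2}} \left(-100\right) + 108 = \sqrt{-10 + 3 i \sqrt{2}} \left(-100\right) + 108 = - 100 \sqrt{-10 + 3 i \sqrt{2}} + 108 = 108 - 100 \sqrt{-10 + 3 i \sqrt{2}}$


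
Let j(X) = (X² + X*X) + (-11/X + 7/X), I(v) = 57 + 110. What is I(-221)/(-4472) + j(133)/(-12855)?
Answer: -4265497969/1529169096 ≈ -2.7894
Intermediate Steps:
I(v) = 167
j(X) = -4/X + 2*X² (j(X) = (X² + X²) - 4/X = 2*X² - 4/X = -4/X + 2*X²)
I(-221)/(-4472) + j(133)/(-12855) = 167/(-4472) + (2*(-2 + 133³)/133)/(-12855) = 167*(-1/4472) + (2*(1/133)*(-2 + 2352637))*(-1/12855) = -167/4472 + (2*(1/133)*2352635)*(-1/12855) = -167/4472 + (4705270/133)*(-1/12855) = -167/4472 - 941054/341943 = -4265497969/1529169096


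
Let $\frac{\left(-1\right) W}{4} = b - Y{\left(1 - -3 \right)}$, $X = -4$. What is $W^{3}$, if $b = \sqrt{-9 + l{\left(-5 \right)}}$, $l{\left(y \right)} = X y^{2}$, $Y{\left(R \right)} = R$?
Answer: $-79616 + 3904 i \sqrt{109} \approx -79616.0 + 40759.0 i$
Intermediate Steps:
$l{\left(y \right)} = - 4 y^{2}$
$b = i \sqrt{109}$ ($b = \sqrt{-9 - 4 \left(-5\right)^{2}} = \sqrt{-9 - 100} = \sqrt{-109} = i \sqrt{109} \approx 10.44 i$)
$W = 16 - 4 i \sqrt{109}$ ($W = - 4 \left(i \sqrt{109} - \left(1 - -3\right)\right) = - 4 \left(i \sqrt{109} - \left(1 + 3\right)\right) = - 4 \left(i \sqrt{109} - 4\right) = - 4 \left(-4 + i \sqrt{109}\right) = 16 - 4 i \sqrt{109} \approx 16.0 - 41.761 i$)
$W^{3} = \left(16 - 4 i \sqrt{109}\right)^{3}$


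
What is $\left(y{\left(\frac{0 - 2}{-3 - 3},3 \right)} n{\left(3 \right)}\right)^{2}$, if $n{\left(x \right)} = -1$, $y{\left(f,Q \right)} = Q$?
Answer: $9$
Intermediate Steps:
$\left(y{\left(\frac{0 - 2}{-3 - 3},3 \right)} n{\left(3 \right)}\right)^{2} = \left(3 \left(-1\right)\right)^{2} = \left(-3\right)^{2} = 9$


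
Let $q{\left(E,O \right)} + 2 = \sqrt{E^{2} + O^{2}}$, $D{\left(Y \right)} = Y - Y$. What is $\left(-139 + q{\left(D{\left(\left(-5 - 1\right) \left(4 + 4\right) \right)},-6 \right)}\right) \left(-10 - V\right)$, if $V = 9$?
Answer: $2565$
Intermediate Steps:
$D{\left(Y \right)} = 0$
$q{\left(E,O \right)} = -2 + \sqrt{E^{2} + O^{2}}$
$\left(-139 + q{\left(D{\left(\left(-5 - 1\right) \left(4 + 4\right) \right)},-6 \right)}\right) \left(-10 - V\right) = \left(-139 - \left(2 - \sqrt{0^{2} + \left(-6\right)^{2}}\right)\right) \left(-10 - 9\right) = \left(-139 - \left(2 - \sqrt{0 + 36}\right)\right) \left(-10 - 9\right) = \left(-139 - \left(2 - \sqrt{36}\right)\right) \left(-19\right) = \left(-139 + \left(-2 + 6\right)\right) \left(-19\right) = \left(-139 + 4\right) \left(-19\right) = \left(-135\right) \left(-19\right) = 2565$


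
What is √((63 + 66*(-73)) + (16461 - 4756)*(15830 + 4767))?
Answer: √241083130 ≈ 15527.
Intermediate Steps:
√((63 + 66*(-73)) + (16461 - 4756)*(15830 + 4767)) = √((63 - 4818) + 11705*20597) = √(-4755 + 241087885) = √241083130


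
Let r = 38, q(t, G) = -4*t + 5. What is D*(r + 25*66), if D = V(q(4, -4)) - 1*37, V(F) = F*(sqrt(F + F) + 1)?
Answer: -81024 - 18568*I*sqrt(22) ≈ -81024.0 - 87092.0*I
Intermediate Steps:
q(t, G) = 5 - 4*t
V(F) = F*(1 + sqrt(2)*sqrt(F)) (V(F) = F*(sqrt(2*F) + 1) = F*(sqrt(2)*sqrt(F) + 1) = F*(1 + sqrt(2)*sqrt(F)))
D = -48 - 11*I*sqrt(22) (D = ((5 - 4*4) + sqrt(2)*(5 - 4*4)**(3/2)) - 1*37 = ((5 - 16) + sqrt(2)*(5 - 16)**(3/2)) - 37 = (-11 + sqrt(2)*(-11)**(3/2)) - 37 = (-11 + sqrt(2)*(-11*I*sqrt(11))) - 37 = (-11 - 11*I*sqrt(22)) - 37 = -48 - 11*I*sqrt(22) ≈ -48.0 - 51.595*I)
D*(r + 25*66) = (-48 - 11*I*sqrt(22))*(38 + 25*66) = (-48 - 11*I*sqrt(22))*(38 + 1650) = (-48 - 11*I*sqrt(22))*1688 = -81024 - 18568*I*sqrt(22)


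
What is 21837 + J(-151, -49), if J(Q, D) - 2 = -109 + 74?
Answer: 21804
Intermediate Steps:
J(Q, D) = -33 (J(Q, D) = 2 + (-109 + 74) = 2 - 35 = -33)
21837 + J(-151, -49) = 21837 - 33 = 21804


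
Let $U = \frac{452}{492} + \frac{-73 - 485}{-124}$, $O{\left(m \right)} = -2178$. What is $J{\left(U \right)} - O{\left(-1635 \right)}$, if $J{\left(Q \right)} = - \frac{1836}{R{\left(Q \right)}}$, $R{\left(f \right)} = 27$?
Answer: $2110$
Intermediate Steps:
$U = \frac{1333}{246}$ ($U = 452 \cdot \frac{1}{492} - - \frac{9}{2} = \frac{113}{123} + \frac{9}{2} = \frac{1333}{246} \approx 5.4187$)
$J{\left(Q \right)} = -68$ ($J{\left(Q \right)} = - \frac{1836}{27} = \left(-1836\right) \frac{1}{27} = -68$)
$J{\left(U \right)} - O{\left(-1635 \right)} = -68 - -2178 = -68 + 2178 = 2110$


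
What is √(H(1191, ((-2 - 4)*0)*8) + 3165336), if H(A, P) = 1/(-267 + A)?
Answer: √675621977415/462 ≈ 1779.1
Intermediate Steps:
√(H(1191, ((-2 - 4)*0)*8) + 3165336) = √(1/(-267 + 1191) + 3165336) = √(1/924 + 3165336) = √(2924770465/924) = √675621977415/462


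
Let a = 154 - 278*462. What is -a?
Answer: 128282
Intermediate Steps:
a = -128282 (a = 154 - 128436 = -128282)
-a = -1*(-128282) = 128282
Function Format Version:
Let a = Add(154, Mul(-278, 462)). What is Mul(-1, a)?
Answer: 128282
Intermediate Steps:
a = -128282 (a = Add(154, -128436) = -128282)
Mul(-1, a) = Mul(-1, -128282) = 128282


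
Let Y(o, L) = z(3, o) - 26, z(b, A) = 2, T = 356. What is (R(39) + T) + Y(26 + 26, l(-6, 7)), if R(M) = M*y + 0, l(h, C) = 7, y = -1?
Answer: 293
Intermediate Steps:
Y(o, L) = -24 (Y(o, L) = 2 - 26 = -24)
R(M) = -M (R(M) = M*(-1) + 0 = -M + 0 = -M)
(R(39) + T) + Y(26 + 26, l(-6, 7)) = (-1*39 + 356) - 24 = (-39 + 356) - 24 = 317 - 24 = 293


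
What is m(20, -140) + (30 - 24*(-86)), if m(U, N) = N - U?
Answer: 1934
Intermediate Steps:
m(20, -140) + (30 - 24*(-86)) = (-140 - 1*20) + (30 - 24*(-86)) = (-140 - 20) + (30 + 2064) = -160 + 2094 = 1934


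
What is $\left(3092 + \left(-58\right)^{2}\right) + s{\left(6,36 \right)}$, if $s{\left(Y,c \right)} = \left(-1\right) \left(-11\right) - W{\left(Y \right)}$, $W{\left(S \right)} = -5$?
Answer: $6472$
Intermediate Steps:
$s{\left(Y,c \right)} = 16$ ($s{\left(Y,c \right)} = \left(-1\right) \left(-11\right) - -5 = 11 + 5 = 16$)
$\left(3092 + \left(-58\right)^{2}\right) + s{\left(6,36 \right)} = \left(3092 + \left(-58\right)^{2}\right) + 16 = \left(3092 + 3364\right) + 16 = 6456 + 16 = 6472$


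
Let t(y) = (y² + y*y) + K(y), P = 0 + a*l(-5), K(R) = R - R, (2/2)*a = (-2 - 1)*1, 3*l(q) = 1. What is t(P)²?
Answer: 4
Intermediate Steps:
l(q) = ⅓ (l(q) = (⅓)*1 = ⅓)
a = -3 (a = (-2 - 1)*1 = -3*1 = -3)
K(R) = 0
P = -1 (P = 0 - 3*⅓ = 0 - 1 = -1)
t(y) = 2*y² (t(y) = (y² + y*y) + 0 = (y² + y²) + 0 = 2*y² + 0 = 2*y²)
t(P)² = (2*(-1)²)² = (2*1)² = 2² = 4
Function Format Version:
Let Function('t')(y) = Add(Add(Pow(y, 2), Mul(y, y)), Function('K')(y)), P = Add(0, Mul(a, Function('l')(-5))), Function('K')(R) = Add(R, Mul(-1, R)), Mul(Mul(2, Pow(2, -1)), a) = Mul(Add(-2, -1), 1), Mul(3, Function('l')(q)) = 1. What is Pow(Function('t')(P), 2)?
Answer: 4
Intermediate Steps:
Function('l')(q) = Rational(1, 3) (Function('l')(q) = Mul(Rational(1, 3), 1) = Rational(1, 3))
a = -3 (a = Mul(Add(-2, -1), 1) = Mul(-3, 1) = -3)
Function('K')(R) = 0
P = -1 (P = Add(0, Mul(-3, Rational(1, 3))) = Add(0, -1) = -1)
Function('t')(y) = Mul(2, Pow(y, 2)) (Function('t')(y) = Add(Add(Pow(y, 2), Mul(y, y)), 0) = Add(Add(Pow(y, 2), Pow(y, 2)), 0) = Add(Mul(2, Pow(y, 2)), 0) = Mul(2, Pow(y, 2)))
Pow(Function('t')(P), 2) = Pow(Mul(2, Pow(-1, 2)), 2) = Pow(Mul(2, 1), 2) = Pow(2, 2) = 4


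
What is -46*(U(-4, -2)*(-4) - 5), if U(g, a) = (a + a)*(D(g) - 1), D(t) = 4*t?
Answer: 12742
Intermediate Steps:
U(g, a) = 2*a*(-1 + 4*g) (U(g, a) = (a + a)*(4*g - 1) = (2*a)*(-1 + 4*g) = 2*a*(-1 + 4*g))
-46*(U(-4, -2)*(-4) - 5) = -46*((2*(-2)*(-1 + 4*(-4)))*(-4) - 5) = -46*((2*(-2)*(-1 - 16))*(-4) - 5) = -46*((2*(-2)*(-17))*(-4) - 5) = -46*(68*(-4) - 5) = -46*(-272 - 5) = -46*(-277) = 12742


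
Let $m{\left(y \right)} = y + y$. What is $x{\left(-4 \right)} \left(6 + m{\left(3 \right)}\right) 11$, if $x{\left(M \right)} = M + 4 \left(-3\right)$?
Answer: $-2112$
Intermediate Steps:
$x{\left(M \right)} = -12 + M$ ($x{\left(M \right)} = M - 12 = -12 + M$)
$m{\left(y \right)} = 2 y$
$x{\left(-4 \right)} \left(6 + m{\left(3 \right)}\right) 11 = \left(-12 - 4\right) \left(6 + 2 \cdot 3\right) 11 = - 16 \left(6 + 6\right) 11 = - 16 \cdot 12 \cdot 11 = \left(-16\right) 132 = -2112$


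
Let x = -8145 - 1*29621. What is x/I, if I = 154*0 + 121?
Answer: -37766/121 ≈ -312.12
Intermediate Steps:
x = -37766 (x = -8145 - 29621 = -37766)
I = 121 (I = 0 + 121 = 121)
x/I = -37766/121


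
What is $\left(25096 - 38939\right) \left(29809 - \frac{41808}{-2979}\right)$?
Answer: $- \frac{409950381139}{993} \approx -4.1284 \cdot 10^{8}$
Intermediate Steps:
$\left(25096 - 38939\right) \left(29809 - \frac{41808}{-2979}\right) = - 13843 \left(29809 - - \frac{13936}{993}\right) = - 13843 \left(29809 + \frac{13936}{993}\right) = \left(-13843\right) \frac{29614273}{993} = - \frac{409950381139}{993}$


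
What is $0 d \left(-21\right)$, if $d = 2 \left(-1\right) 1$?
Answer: $0$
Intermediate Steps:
$d = -2$ ($d = \left(-2\right) 1 = -2$)
$0 d \left(-21\right) = 0 \left(-2\right) \left(-21\right) = 0 \left(-21\right) = 0$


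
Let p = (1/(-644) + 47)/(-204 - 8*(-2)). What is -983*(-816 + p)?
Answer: 97144993677/121072 ≈ 8.0237e+5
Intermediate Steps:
p = -30267/121072 (p = (-1/644 + 47)/(-204 + 16) = (30267/644)/(-188) = (30267/644)*(-1/188) = -30267/121072 ≈ -0.24999)
-983*(-816 + p) = -983*(-816 - 30267/121072) = -983*(-98825019/121072) = 97144993677/121072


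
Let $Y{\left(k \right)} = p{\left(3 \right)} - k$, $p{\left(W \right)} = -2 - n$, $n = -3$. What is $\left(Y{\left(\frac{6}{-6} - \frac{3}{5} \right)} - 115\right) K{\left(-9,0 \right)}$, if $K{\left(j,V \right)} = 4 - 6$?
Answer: $\frac{1124}{5} \approx 224.8$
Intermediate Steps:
$p{\left(W \right)} = 1$ ($p{\left(W \right)} = -2 - -3 = -2 + 3 = 1$)
$K{\left(j,V \right)} = -2$ ($K{\left(j,V \right)} = 4 - 6 = -2$)
$Y{\left(k \right)} = 1 - k$
$\left(Y{\left(\frac{6}{-6} - \frac{3}{5} \right)} - 115\right) K{\left(-9,0 \right)} = \left(\left(1 - \left(\frac{6}{-6} - \frac{3}{5}\right)\right) - 115\right) \left(-2\right) = \left(\left(1 - \left(6 \left(- \frac{1}{6}\right) - \frac{3}{5}\right)\right) - 115\right) \left(-2\right) = \left(\left(1 - \left(-1 - \frac{3}{5}\right)\right) - 115\right) \left(-2\right) = \left(\left(1 - - \frac{8}{5}\right) - 115\right) \left(-2\right) = \left(\left(1 + \frac{8}{5}\right) - 115\right) \left(-2\right) = \left(\frac{13}{5} - 115\right) \left(-2\right) = \left(- \frac{562}{5}\right) \left(-2\right) = \frac{1124}{5}$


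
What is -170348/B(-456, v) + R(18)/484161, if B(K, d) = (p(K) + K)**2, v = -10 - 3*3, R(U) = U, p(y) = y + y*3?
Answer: -6865190569/209738545200 ≈ -0.032732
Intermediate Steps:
p(y) = 4*y (p(y) = y + 3*y = 4*y)
v = -19 (v = -10 - 9 = -19)
B(K, d) = 25*K**2 (B(K, d) = (4*K + K)**2 = (5*K)**2 = 25*K**2)
-170348/B(-456, v) + R(18)/484161 = -170348/(25*(-456)**2) + 18/484161 = -170348/(25*207936) + 18*(1/484161) = -170348/5198400 + 6/161387 = -170348*1/5198400 + 6/161387 = -42587/1299600 + 6/161387 = -6865190569/209738545200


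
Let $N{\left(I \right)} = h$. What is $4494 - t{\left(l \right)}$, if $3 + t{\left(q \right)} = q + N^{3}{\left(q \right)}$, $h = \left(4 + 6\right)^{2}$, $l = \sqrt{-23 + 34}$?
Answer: $-995503 - \sqrt{11} \approx -9.9551 \cdot 10^{5}$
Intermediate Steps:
$l = \sqrt{11} \approx 3.3166$
$h = 100$ ($h = 10^{2} = 100$)
$N{\left(I \right)} = 100$
$t{\left(q \right)} = 999997 + q$ ($t{\left(q \right)} = -3 + \left(q + 100^{3}\right) = -3 + \left(q + 1000000\right) = -3 + \left(1000000 + q\right) = 999997 + q$)
$4494 - t{\left(l \right)} = 4494 - \left(999997 + \sqrt{11}\right) = -995503 - \sqrt{11}$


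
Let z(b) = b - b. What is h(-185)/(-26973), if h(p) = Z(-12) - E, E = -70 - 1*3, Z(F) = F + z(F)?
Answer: -61/26973 ≈ -0.0022615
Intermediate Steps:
z(b) = 0
Z(F) = F (Z(F) = F + 0 = F)
E = -73 (E = -70 - 3 = -73)
h(p) = 61 (h(p) = -12 - 1*(-73) = -12 + 73 = 61)
h(-185)/(-26973) = 61/(-26973) = 61*(-1/26973) = -61/26973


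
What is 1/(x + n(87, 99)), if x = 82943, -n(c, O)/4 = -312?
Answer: 1/84191 ≈ 1.1878e-5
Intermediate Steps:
n(c, O) = 1248 (n(c, O) = -4*(-312) = 1248)
1/(x + n(87, 99)) = 1/(82943 + 1248) = 1/84191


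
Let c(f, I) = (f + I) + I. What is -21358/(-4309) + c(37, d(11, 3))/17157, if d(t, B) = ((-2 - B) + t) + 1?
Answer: 122219655/24643171 ≈ 4.9596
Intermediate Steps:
d(t, B) = -1 + t - B (d(t, B) = (-2 + t - B) + 1 = -1 + t - B)
c(f, I) = f + 2*I (c(f, I) = (I + f) + I = f + 2*I)
-21358/(-4309) + c(37, d(11, 3))/17157 = -21358/(-4309) + (37 + 2*(-1 + 11 - 1*3))/17157 = -21358*(-1/4309) + (37 + 2*(-1 + 11 - 3))*(1/17157) = 21358/4309 + (37 + 2*7)*(1/17157) = 21358/4309 + (37 + 14)*(1/17157) = 21358/4309 + 51*(1/17157) = 21358/4309 + 17/5719 = 122219655/24643171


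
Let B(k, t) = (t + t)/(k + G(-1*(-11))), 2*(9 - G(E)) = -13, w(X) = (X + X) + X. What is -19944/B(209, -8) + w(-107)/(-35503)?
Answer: 39740532855/142012 ≈ 2.7984e+5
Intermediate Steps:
w(X) = 3*X (w(X) = 2*X + X = 3*X)
G(E) = 31/2 (G(E) = 9 - 1/2*(-13) = 9 + 13/2 = 31/2)
B(k, t) = 2*t/(31/2 + k) (B(k, t) = (t + t)/(k + 31/2) = (2*t)/(31/2 + k) = 2*t/(31/2 + k))
-19944/B(209, -8) + w(-107)/(-35503) = -19944/(4*(-8)/(31 + 2*209)) + (3*(-107))/(-35503) = -19944/(4*(-8)/(31 + 418)) - 321*(-1/35503) = -19944/(4*(-8)/449) + 321/35503 = -19944/(4*(-8)*(1/449)) + 321/35503 = -19944/(-32/449) + 321/35503 = -19944*(-449/32) + 321/35503 = 1119357/4 + 321/35503 = 39740532855/142012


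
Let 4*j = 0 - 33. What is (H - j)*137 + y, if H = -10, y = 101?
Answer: -555/4 ≈ -138.75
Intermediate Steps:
j = -33/4 (j = (0 - 33)/4 = (¼)*(-33) = -33/4 ≈ -8.2500)
(H - j)*137 + y = (-10 - 1*(-33/4))*137 + 101 = (-10 + 33/4)*137 + 101 = -7/4*137 + 101 = -959/4 + 101 = -555/4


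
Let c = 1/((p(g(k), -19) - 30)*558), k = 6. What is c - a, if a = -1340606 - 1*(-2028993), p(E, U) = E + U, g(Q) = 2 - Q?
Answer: -20358357139/29574 ≈ -6.8839e+5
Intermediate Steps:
a = 688387 (a = -1340606 + 2028993 = 688387)
c = -1/29574 (c = 1/((((2 - 1*6) - 19) - 30)*558) = 1/((((2 - 6) - 19) - 30)*558) = 1/(((-4 - 19) - 30)*558) = 1/((-23 - 30)*558) = 1/(-53*558) = 1/(-29574) = -1/29574 ≈ -3.3813e-5)
c - a = -1/29574 - 1*688387 = -1/29574 - 688387 = -20358357139/29574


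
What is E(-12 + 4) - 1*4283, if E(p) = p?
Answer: -4291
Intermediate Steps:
E(-12 + 4) - 1*4283 = (-12 + 4) - 1*4283 = -8 - 4283 = -4291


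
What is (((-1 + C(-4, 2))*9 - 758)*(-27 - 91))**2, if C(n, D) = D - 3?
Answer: 8384698624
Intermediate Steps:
C(n, D) = -3 + D
(((-1 + C(-4, 2))*9 - 758)*(-27 - 91))**2 = (((-1 + (-3 + 2))*9 - 758)*(-27 - 91))**2 = (((-1 - 1)*9 - 758)*(-118))**2 = ((-2*9 - 758)*(-118))**2 = ((-18 - 758)*(-118))**2 = (-776*(-118))**2 = 91568**2 = 8384698624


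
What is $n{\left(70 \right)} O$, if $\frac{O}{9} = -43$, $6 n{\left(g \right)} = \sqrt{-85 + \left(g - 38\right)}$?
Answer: $- \frac{129 i \sqrt{53}}{2} \approx - 469.57 i$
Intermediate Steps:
$n{\left(g \right)} = \frac{\sqrt{-123 + g}}{6}$ ($n{\left(g \right)} = \frac{\sqrt{-85 + \left(g - 38\right)}}{6} = \frac{\sqrt{-85 + \left(-38 + g\right)}}{6} = \frac{\sqrt{-123 + g}}{6}$)
$O = -387$ ($O = 9 \left(-43\right) = -387$)
$n{\left(70 \right)} O = \frac{\sqrt{-123 + 70}}{6} \left(-387\right) = \frac{\sqrt{-53}}{6} \left(-387\right) = \frac{i \sqrt{53}}{6} \left(-387\right) = - \frac{129 i \sqrt{53}}{2}$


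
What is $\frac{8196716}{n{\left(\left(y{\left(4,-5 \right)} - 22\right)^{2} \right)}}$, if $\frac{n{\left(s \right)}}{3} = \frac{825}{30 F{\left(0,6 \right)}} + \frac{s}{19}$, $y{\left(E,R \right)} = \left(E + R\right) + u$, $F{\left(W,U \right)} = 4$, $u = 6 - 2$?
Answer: $\frac{65573728}{621} \approx 1.0559 \cdot 10^{5}$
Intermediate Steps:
$u = 4$ ($u = 6 - 2 = 4$)
$y{\left(E,R \right)} = 4 + E + R$ ($y{\left(E,R \right)} = \left(E + R\right) + 4 = 4 + E + R$)
$n{\left(s \right)} = \frac{165}{8} + \frac{3 s}{19}$ ($n{\left(s \right)} = 3 \left(\frac{825}{30 \cdot 4} + \frac{s}{19}\right) = 3 \left(\frac{825}{120} + s \frac{1}{19}\right) = 3 \left(825 \cdot \frac{1}{120} + \frac{s}{19}\right) = 3 \left(\frac{55}{8} + \frac{s}{19}\right) = \frac{165}{8} + \frac{3 s}{19}$)
$\frac{8196716}{n{\left(\left(y{\left(4,-5 \right)} - 22\right)^{2} \right)}} = \frac{8196716}{\frac{165}{8} + \frac{3 \left(\left(4 + 4 - 5\right) - 22\right)^{2}}{19}} = \frac{8196716}{\frac{165}{8} + \frac{3 \left(3 - 22\right)^{2}}{19}} = \frac{8196716}{\frac{165}{8} + \frac{3 \left(-19\right)^{2}}{19}} = \frac{8196716}{\frac{165}{8} + \frac{3}{19} \cdot 361} = \frac{8196716}{\frac{165}{8} + 57} = \frac{8196716}{\frac{621}{8}} = 8196716 \cdot \frac{8}{621} = \frac{65573728}{621}$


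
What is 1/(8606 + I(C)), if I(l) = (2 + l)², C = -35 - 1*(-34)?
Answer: 1/8607 ≈ 0.00011618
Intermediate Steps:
C = -1 (C = -35 + 34 = -1)
1/(8606 + I(C)) = 1/(8606 + (2 - 1)²) = 1/(8606 + 1²) = 1/(8606 + 1) = 1/8607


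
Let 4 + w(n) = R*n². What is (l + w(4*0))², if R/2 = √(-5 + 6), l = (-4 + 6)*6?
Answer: 64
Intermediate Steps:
l = 12 (l = 2*6 = 12)
R = 2 (R = 2*√(-5 + 6) = 2*√1 = 2*1 = 2)
w(n) = -4 + 2*n²
(l + w(4*0))² = (12 + (-4 + 2*(4*0)²))² = (12 + (-4 + 2*0²))² = (12 + (-4 + 2*0))² = (12 + (-4 + 0))² = (12 - 4)² = 8² = 64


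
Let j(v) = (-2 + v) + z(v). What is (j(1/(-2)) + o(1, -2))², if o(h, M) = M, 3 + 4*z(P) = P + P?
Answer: 121/4 ≈ 30.250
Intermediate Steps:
z(P) = -¾ + P/2 (z(P) = -¾ + (P + P)/4 = -¾ + (2*P)/4 = -¾ + P/2)
j(v) = -11/4 + 3*v/2 (j(v) = (-2 + v) + (-¾ + v/2) = -11/4 + 3*v/2)
(j(1/(-2)) + o(1, -2))² = ((-11/4 + (3/2)/(-2)) - 2)² = ((-11/4 + (3/2)*(-½)) - 2)² = ((-11/4 - ¾) - 2)² = (-7/2 - 2)² = (-11/2)² = 121/4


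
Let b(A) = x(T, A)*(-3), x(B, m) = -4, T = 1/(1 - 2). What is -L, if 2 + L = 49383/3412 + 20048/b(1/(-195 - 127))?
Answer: -17228621/10236 ≈ -1683.1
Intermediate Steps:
T = -1 (T = 1/(-1) = -1)
b(A) = 12 (b(A) = -4*(-3) = 12)
L = 17228621/10236 (L = -2 + (49383/3412 + 20048/12) = -2 + (49383*(1/3412) + 20048*(1/12)) = -2 + (49383/3412 + 5012/3) = -2 + 17249093/10236 = 17228621/10236 ≈ 1683.1)
-L = -1*17228621/10236 = -17228621/10236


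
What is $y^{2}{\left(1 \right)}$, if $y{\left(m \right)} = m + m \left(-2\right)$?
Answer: $1$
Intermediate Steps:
$y{\left(m \right)} = - m$ ($y{\left(m \right)} = m - 2 m = - m$)
$y^{2}{\left(1 \right)} = \left(\left(-1\right) 1\right)^{2} = \left(-1\right)^{2} = 1$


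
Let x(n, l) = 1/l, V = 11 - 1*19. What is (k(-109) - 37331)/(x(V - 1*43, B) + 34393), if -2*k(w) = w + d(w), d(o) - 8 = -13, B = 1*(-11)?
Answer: -205007/189161 ≈ -1.0838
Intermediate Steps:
B = -11
V = -8 (V = 11 - 19 = -8)
d(o) = -5 (d(o) = 8 - 13 = -5)
k(w) = 5/2 - w/2 (k(w) = -(w - 5)/2 = -(-5 + w)/2 = 5/2 - w/2)
(k(-109) - 37331)/(x(V - 1*43, B) + 34393) = ((5/2 - ½*(-109)) - 37331)/(1/(-11) + 34393) = ((5/2 + 109/2) - 37331)/(-1/11 + 34393) = (57 - 37331)/(378322/11) = -37274*11/378322 = -205007/189161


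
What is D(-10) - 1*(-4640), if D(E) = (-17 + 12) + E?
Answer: 4625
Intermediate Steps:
D(E) = -5 + E
D(-10) - 1*(-4640) = (-5 - 10) - 1*(-4640) = -15 + 4640 = 4625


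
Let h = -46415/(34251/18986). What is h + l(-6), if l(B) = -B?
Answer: -881029684/34251 ≈ -25723.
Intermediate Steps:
h = -881235190/34251 (h = -46415/(34251*(1/18986)) = -46415/34251/18986 = -46415*18986/34251 = -881235190/34251 ≈ -25729.)
h + l(-6) = -881235190/34251 - 1*(-6) = -881235190/34251 + 6 = -881029684/34251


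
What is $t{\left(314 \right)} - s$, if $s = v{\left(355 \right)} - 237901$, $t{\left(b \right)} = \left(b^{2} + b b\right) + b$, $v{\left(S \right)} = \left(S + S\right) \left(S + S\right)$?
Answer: $-68693$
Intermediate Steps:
$v{\left(S \right)} = 4 S^{2}$ ($v{\left(S \right)} = 2 S 2 S = 4 S^{2}$)
$t{\left(b \right)} = b + 2 b^{2}$ ($t{\left(b \right)} = \left(b^{2} + b^{2}\right) + b = 2 b^{2} + b = b + 2 b^{2}$)
$s = 266199$ ($s = 4 \cdot 355^{2} - 237901 = 4 \cdot 126025 - 237901 = 504100 - 237901 = 266199$)
$t{\left(314 \right)} - s = 314 \left(1 + 2 \cdot 314\right) - 266199 = 314 \left(1 + 628\right) - 266199 = 314 \cdot 629 - 266199 = 197506 - 266199 = -68693$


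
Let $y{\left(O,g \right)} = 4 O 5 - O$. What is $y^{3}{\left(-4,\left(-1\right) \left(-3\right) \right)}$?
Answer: $-438976$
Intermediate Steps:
$y{\left(O,g \right)} = 19 O$ ($y{\left(O,g \right)} = 20 O - O = 19 O$)
$y^{3}{\left(-4,\left(-1\right) \left(-3\right) \right)} = \left(19 \left(-4\right)\right)^{3} = \left(-76\right)^{3} = -438976$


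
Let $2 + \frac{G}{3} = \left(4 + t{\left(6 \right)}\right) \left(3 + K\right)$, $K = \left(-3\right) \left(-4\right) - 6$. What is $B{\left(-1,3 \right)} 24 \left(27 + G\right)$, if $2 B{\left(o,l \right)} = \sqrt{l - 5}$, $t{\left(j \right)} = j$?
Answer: $3492 i \sqrt{2} \approx 4938.4 i$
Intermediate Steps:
$K = 6$ ($K = 12 - 6 = 6$)
$G = 264$ ($G = -6 + 3 \left(4 + 6\right) \left(3 + 6\right) = -6 + 3 \cdot 10 \cdot 9 = -6 + 3 \cdot 90 = -6 + 270 = 264$)
$B{\left(o,l \right)} = \frac{\sqrt{-5 + l}}{2}$ ($B{\left(o,l \right)} = \frac{\sqrt{l - 5}}{2} = \frac{\sqrt{-5 + l}}{2}$)
$B{\left(-1,3 \right)} 24 \left(27 + G\right) = \frac{\sqrt{-5 + 3}}{2} \cdot 24 \left(27 + 264\right) = \frac{\sqrt{-2}}{2} \cdot 24 \cdot 291 = \frac{i \sqrt{2}}{2} \cdot 6984 = 3492 i \sqrt{2}$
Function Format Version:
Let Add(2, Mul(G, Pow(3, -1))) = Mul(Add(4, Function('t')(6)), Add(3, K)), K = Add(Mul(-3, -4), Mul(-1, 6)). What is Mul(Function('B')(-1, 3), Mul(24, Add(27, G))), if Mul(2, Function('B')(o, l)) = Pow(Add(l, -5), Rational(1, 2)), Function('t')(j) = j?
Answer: Mul(3492, I, Pow(2, Rational(1, 2))) ≈ Mul(4938.4, I)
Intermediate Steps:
K = 6 (K = Add(12, -6) = 6)
G = 264 (G = Add(-6, Mul(3, Mul(Add(4, 6), Add(3, 6)))) = Add(-6, Mul(3, Mul(10, 9))) = Add(-6, Mul(3, 90)) = Add(-6, 270) = 264)
Function('B')(o, l) = Mul(Rational(1, 2), Pow(Add(-5, l), Rational(1, 2))) (Function('B')(o, l) = Mul(Rational(1, 2), Pow(Add(l, -5), Rational(1, 2))) = Mul(Rational(1, 2), Pow(Add(-5, l), Rational(1, 2))))
Mul(Function('B')(-1, 3), Mul(24, Add(27, G))) = Mul(Mul(Rational(1, 2), Pow(Add(-5, 3), Rational(1, 2))), Mul(24, Add(27, 264))) = Mul(Mul(Rational(1, 2), Pow(-2, Rational(1, 2))), Mul(24, 291)) = Mul(Mul(Rational(1, 2), Mul(I, Pow(2, Rational(1, 2)))), 6984) = Mul(Mul(Rational(1, 2), I, Pow(2, Rational(1, 2))), 6984) = Mul(3492, I, Pow(2, Rational(1, 2)))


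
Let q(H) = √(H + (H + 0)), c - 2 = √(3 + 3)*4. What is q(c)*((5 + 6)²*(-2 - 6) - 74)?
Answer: -2084*√(1 + 2*√6) ≈ -5061.6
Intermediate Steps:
c = 2 + 4*√6 (c = 2 + √(3 + 3)*4 = 2 + √6*4 = 2 + 4*√6 ≈ 11.798)
q(H) = √2*√H (q(H) = √(H + H) = √(2*H) = √2*√H)
q(c)*((5 + 6)²*(-2 - 6) - 74) = (√2*√(2 + 4*√6))*((5 + 6)²*(-2 - 6) - 74) = (√2*√(2 + 4*√6))*(11²*(-8) - 74) = (√2*√(2 + 4*√6))*(121*(-8) - 74) = (√2*√(2 + 4*√6))*(-968 - 74) = (√2*√(2 + 4*√6))*(-1042) = -1042*√2*√(2 + 4*√6)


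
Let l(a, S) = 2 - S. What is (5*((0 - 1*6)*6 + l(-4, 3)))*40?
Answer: -7400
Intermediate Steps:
(5*((0 - 1*6)*6 + l(-4, 3)))*40 = (5*((0 - 1*6)*6 + (2 - 1*3)))*40 = (5*((0 - 6)*6 + (2 - 3)))*40 = (5*(-6*6 - 1))*40 = (5*(-36 - 1))*40 = (5*(-37))*40 = -185*40 = -7400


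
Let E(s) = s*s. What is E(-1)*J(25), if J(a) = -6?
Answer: -6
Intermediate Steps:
E(s) = s**2
E(-1)*J(25) = (-1)**2*(-6) = 1*(-6) = -6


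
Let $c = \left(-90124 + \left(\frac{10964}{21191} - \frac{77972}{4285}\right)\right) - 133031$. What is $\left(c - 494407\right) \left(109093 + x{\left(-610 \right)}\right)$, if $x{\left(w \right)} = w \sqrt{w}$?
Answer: $- \frac{7108358031759330526}{90803435} + \frac{7949361369424604 i \sqrt{610}}{18160687} \approx -7.8283 \cdot 10^{10} + 1.0811 \cdot 10^{10} i$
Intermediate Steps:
$x{\left(w \right)} = w^{\frac{3}{2}}$
$c = - \frac{20264845861337}{90803435}$ ($c = \left(-90124 + \left(10964 \cdot \frac{1}{21191} - \frac{77972}{4285}\right)\right) - 133031 = \left(-90124 + \left(\frac{10964}{21191} - \frac{77972}{4285}\right)\right) - 133031 = \left(-90124 - \frac{1605323912}{90803435}\right) - 133031 = - \frac{8185174099852}{90803435} - 133031 = - \frac{20264845861337}{90803435} \approx -2.2317 \cdot 10^{5}$)
$\left(c - 494407\right) \left(109093 + x{\left(-610 \right)}\right) = \left(- \frac{20264845861337}{90803435} - 494407\right) \left(109093 + \left(-610\right)^{\frac{3}{2}}\right) = - \frac{65158699749382 \left(109093 - 610 i \sqrt{610}\right)}{90803435} = - \frac{7108358031759330526}{90803435} + \frac{7949361369424604 i \sqrt{610}}{18160687}$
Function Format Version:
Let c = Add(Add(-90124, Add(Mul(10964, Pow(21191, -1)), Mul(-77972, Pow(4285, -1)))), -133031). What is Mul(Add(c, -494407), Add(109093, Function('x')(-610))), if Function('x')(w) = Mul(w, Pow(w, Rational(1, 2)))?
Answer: Add(Rational(-7108358031759330526, 90803435), Mul(Rational(7949361369424604, 18160687), I, Pow(610, Rational(1, 2)))) ≈ Add(-7.8283e+10, Mul(1.0811e+10, I))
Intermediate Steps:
Function('x')(w) = Pow(w, Rational(3, 2))
c = Rational(-20264845861337, 90803435) (c = Add(Add(-90124, Add(Mul(10964, Rational(1, 21191)), Mul(-77972, Rational(1, 4285)))), -133031) = Add(Add(-90124, Add(Rational(10964, 21191), Rational(-77972, 4285))), -133031) = Add(Add(-90124, Rational(-1605323912, 90803435)), -133031) = Add(Rational(-8185174099852, 90803435), -133031) = Rational(-20264845861337, 90803435) ≈ -2.2317e+5)
Mul(Add(c, -494407), Add(109093, Function('x')(-610))) = Mul(Add(Rational(-20264845861337, 90803435), -494407), Add(109093, Pow(-610, Rational(3, 2)))) = Mul(Rational(-65158699749382, 90803435), Add(109093, Mul(-610, I, Pow(610, Rational(1, 2))))) = Add(Rational(-7108358031759330526, 90803435), Mul(Rational(7949361369424604, 18160687), I, Pow(610, Rational(1, 2))))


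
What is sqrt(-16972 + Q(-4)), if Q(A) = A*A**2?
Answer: 2*I*sqrt(4259) ≈ 130.52*I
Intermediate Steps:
Q(A) = A**3
sqrt(-16972 + Q(-4)) = sqrt(-16972 + (-4)**3) = sqrt(-16972 - 64) = sqrt(-17036) = 2*I*sqrt(4259)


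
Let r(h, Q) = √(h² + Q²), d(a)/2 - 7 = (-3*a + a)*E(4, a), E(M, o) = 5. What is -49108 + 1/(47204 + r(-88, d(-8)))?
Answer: -27355360888291/557044899 - √9505/1114089798 ≈ -49108.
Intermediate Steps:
d(a) = 14 - 20*a (d(a) = 14 + 2*((-3*a + a)*5) = 14 + 2*(-2*a*5) = 14 + 2*(-10*a) = 14 - 20*a)
r(h, Q) = √(Q² + h²)
-49108 + 1/(47204 + r(-88, d(-8))) = -49108 + 1/(47204 + √((14 - 20*(-8))² + (-88)²)) = -49108 + 1/(47204 + √((14 + 160)² + 7744)) = -49108 + 1/(47204 + √(174² + 7744)) = -49108 + 1/(47204 + √(30276 + 7744)) = -49108 + 1/(47204 + √38020) = -49108 + 1/(47204 + 2*√9505)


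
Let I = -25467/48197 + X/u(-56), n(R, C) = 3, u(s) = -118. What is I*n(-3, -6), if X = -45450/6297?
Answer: -8366299416/5968764677 ≈ -1.4017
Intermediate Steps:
X = -15150/2099 (X = -45450*1/6297 = -15150/2099 ≈ -7.2177)
I = -2788766472/5968764677 (I = -25467/48197 - 15150/2099/(-118) = -25467*1/48197 - 15150/2099*(-1/118) = -25467/48197 + 7575/123841 = -2788766472/5968764677 ≈ -0.46723)
I*n(-3, -6) = -2788766472/5968764677*3 = -8366299416/5968764677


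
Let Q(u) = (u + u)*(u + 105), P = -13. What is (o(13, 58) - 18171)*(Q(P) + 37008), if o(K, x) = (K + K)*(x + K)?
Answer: -565106200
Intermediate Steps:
Q(u) = 2*u*(105 + u) (Q(u) = (2*u)*(105 + u) = 2*u*(105 + u))
o(K, x) = 2*K*(K + x) (o(K, x) = (2*K)*(K + x) = 2*K*(K + x))
(o(13, 58) - 18171)*(Q(P) + 37008) = (2*13*(13 + 58) - 18171)*(2*(-13)*(105 - 13) + 37008) = (2*13*71 - 18171)*(2*(-13)*92 + 37008) = (1846 - 18171)*(-2392 + 37008) = -16325*34616 = -565106200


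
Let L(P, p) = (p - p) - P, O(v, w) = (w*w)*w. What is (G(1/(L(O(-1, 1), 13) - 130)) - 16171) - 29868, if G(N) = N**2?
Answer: -790075278/17161 ≈ -46039.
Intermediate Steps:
O(v, w) = w**3 (O(v, w) = w**2*w = w**3)
L(P, p) = -P (L(P, p) = 0 - P = -P)
(G(1/(L(O(-1, 1), 13) - 130)) - 16171) - 29868 = ((1/(-1*1**3 - 130))**2 - 16171) - 29868 = ((1/(-1*1 - 130))**2 - 16171) - 29868 = ((1/(-1 - 130))**2 - 16171) - 29868 = ((1/(-131))**2 - 16171) - 29868 = ((-1/131)**2 - 16171) - 29868 = (1/17161 - 16171) - 29868 = -277510530/17161 - 29868 = -790075278/17161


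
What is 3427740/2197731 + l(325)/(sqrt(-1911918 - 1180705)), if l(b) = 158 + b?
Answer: 1142580/732577 - 483*I*sqrt(3092623)/3092623 ≈ 1.5597 - 0.27465*I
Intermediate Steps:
3427740/2197731 + l(325)/(sqrt(-1911918 - 1180705)) = 3427740/2197731 + (158 + 325)/(sqrt(-1911918 - 1180705)) = 3427740*(1/2197731) + 483/(sqrt(-3092623)) = 1142580/732577 + 483/((I*sqrt(3092623))) = 1142580/732577 + 483*(-I*sqrt(3092623)/3092623) = 1142580/732577 - 483*I*sqrt(3092623)/3092623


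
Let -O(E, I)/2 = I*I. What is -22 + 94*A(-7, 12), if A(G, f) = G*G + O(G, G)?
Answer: -4628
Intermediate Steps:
O(E, I) = -2*I² (O(E, I) = -2*I*I = -2*I²)
A(G, f) = -G² (A(G, f) = G*G - 2*G² = G² - 2*G² = -G²)
-22 + 94*A(-7, 12) = -22 + 94*(-1*(-7)²) = -22 + 94*(-1*49) = -22 + 94*(-49) = -22 - 4606 = -4628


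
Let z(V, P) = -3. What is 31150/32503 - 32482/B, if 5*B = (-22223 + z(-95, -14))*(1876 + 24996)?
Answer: 9304918302515/9706323305608 ≈ 0.95864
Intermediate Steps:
B = -597257072/5 (B = ((-22223 - 3)*(1876 + 24996))/5 = (-22226*26872)/5 = (⅕)*(-597257072) = -597257072/5 ≈ -1.1945e+8)
31150/32503 - 32482/B = 31150/32503 - 32482/(-597257072/5) = 31150*(1/32503) - 32482*(-5/597257072) = 31150/32503 + 81205/298628536 = 9304918302515/9706323305608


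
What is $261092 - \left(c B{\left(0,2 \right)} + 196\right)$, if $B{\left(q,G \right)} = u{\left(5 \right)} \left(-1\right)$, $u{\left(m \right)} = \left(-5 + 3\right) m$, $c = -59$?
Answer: $261486$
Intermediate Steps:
$u{\left(m \right)} = - 2 m$
$B{\left(q,G \right)} = 10$ ($B{\left(q,G \right)} = \left(-2\right) 5 \left(-1\right) = \left(-10\right) \left(-1\right) = 10$)
$261092 - \left(c B{\left(0,2 \right)} + 196\right) = 261092 - \left(\left(-59\right) 10 + 196\right) = 261092 - \left(-590 + 196\right) = 261092 - -394 = 261092 + 394 = 261486$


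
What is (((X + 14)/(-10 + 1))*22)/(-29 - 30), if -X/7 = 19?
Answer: -2618/531 ≈ -4.9303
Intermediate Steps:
X = -133 (X = -7*19 = -133)
(((X + 14)/(-10 + 1))*22)/(-29 - 30) = (((-133 + 14)/(-10 + 1))*22)/(-29 - 30) = (-119/(-9)*22)/(-59) = (-119*(-⅑)*22)*(-1/59) = ((119/9)*22)*(-1/59) = (2618/9)*(-1/59) = -2618/531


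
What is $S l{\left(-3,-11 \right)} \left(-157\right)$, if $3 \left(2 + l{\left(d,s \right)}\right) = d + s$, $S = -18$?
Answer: $-18840$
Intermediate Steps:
$l{\left(d,s \right)} = -2 + \frac{d}{3} + \frac{s}{3}$ ($l{\left(d,s \right)} = -2 + \frac{d + s}{3} = -2 + \left(\frac{d}{3} + \frac{s}{3}\right) = -2 + \frac{d}{3} + \frac{s}{3}$)
$S l{\left(-3,-11 \right)} \left(-157\right) = - 18 \left(-2 + \frac{1}{3} \left(-3\right) + \frac{1}{3} \left(-11\right)\right) \left(-157\right) = - 18 \left(-2 - 1 - \frac{11}{3}\right) \left(-157\right) = \left(-18\right) \left(- \frac{20}{3}\right) \left(-157\right) = 120 \left(-157\right) = -18840$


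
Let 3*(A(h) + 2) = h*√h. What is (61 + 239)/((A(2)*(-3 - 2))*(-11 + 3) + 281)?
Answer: 542700/350809 - 72000*√2/350809 ≈ 1.2567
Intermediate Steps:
A(h) = -2 + h^(3/2)/3 (A(h) = -2 + (h*√h)/3 = -2 + h^(3/2)/3)
(61 + 239)/((A(2)*(-3 - 2))*(-11 + 3) + 281) = (61 + 239)/(((-2 + 2^(3/2)/3)*(-3 - 2))*(-11 + 3) + 281) = 300/(((-2 + (2*√2)/3)*(-5))*(-8) + 281) = 300/(((-2 + 2*√2/3)*(-5))*(-8) + 281) = 300/((10 - 10*√2/3)*(-8) + 281) = 300/((-80 + 80*√2/3) + 281) = 300/(201 + 80*√2/3)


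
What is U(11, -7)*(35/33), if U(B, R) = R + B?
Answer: 140/33 ≈ 4.2424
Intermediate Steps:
U(B, R) = B + R
U(11, -7)*(35/33) = (11 - 7)*(35/33) = 4*(35*(1/33)) = 4*(35/33) = 140/33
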